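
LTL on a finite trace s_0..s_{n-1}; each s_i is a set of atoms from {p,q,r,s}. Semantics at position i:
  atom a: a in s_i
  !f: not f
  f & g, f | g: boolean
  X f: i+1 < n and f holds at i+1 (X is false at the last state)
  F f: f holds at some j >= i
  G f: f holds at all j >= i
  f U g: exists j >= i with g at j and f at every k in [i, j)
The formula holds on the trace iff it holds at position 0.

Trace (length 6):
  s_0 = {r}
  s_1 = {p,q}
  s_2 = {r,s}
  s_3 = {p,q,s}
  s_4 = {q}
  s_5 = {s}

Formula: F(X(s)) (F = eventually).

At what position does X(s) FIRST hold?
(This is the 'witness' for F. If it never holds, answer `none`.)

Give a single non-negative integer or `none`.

s_0={r}: X(s)=False s=False
s_1={p,q}: X(s)=True s=False
s_2={r,s}: X(s)=True s=True
s_3={p,q,s}: X(s)=False s=True
s_4={q}: X(s)=True s=False
s_5={s}: X(s)=False s=True
F(X(s)) holds; first witness at position 1.

Answer: 1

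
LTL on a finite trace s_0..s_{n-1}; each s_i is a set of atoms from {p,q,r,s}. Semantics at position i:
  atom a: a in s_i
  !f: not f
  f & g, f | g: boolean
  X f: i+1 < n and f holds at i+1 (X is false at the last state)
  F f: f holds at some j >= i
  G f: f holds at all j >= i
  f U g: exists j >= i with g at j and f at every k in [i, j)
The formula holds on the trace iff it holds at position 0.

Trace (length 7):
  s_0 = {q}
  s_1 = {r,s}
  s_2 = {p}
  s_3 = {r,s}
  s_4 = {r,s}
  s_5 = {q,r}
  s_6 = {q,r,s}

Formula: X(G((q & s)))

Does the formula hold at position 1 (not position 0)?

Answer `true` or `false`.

s_0={q}: X(G((q & s)))=False G((q & s))=False (q & s)=False q=True s=False
s_1={r,s}: X(G((q & s)))=False G((q & s))=False (q & s)=False q=False s=True
s_2={p}: X(G((q & s)))=False G((q & s))=False (q & s)=False q=False s=False
s_3={r,s}: X(G((q & s)))=False G((q & s))=False (q & s)=False q=False s=True
s_4={r,s}: X(G((q & s)))=False G((q & s))=False (q & s)=False q=False s=True
s_5={q,r}: X(G((q & s)))=True G((q & s))=False (q & s)=False q=True s=False
s_6={q,r,s}: X(G((q & s)))=False G((q & s))=True (q & s)=True q=True s=True
Evaluating at position 1: result = False

Answer: false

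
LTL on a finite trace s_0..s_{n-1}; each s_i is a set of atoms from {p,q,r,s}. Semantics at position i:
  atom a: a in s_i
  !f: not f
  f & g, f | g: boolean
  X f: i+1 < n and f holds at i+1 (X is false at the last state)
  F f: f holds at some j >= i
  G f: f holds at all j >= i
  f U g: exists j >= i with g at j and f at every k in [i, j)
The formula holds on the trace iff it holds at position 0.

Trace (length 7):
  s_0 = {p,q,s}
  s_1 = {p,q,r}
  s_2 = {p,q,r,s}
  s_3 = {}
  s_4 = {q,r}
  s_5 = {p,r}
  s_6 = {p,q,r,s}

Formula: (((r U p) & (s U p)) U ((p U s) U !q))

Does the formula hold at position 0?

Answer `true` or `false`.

s_0={p,q,s}: (((r U p) & (s U p)) U ((p U s) U !q))=True ((r U p) & (s U p))=True (r U p)=True r=False p=True (s U p)=True s=True ((p U s) U !q)=True (p U s)=True !q=False q=True
s_1={p,q,r}: (((r U p) & (s U p)) U ((p U s) U !q))=True ((r U p) & (s U p))=True (r U p)=True r=True p=True (s U p)=True s=False ((p U s) U !q)=True (p U s)=True !q=False q=True
s_2={p,q,r,s}: (((r U p) & (s U p)) U ((p U s) U !q))=True ((r U p) & (s U p))=True (r U p)=True r=True p=True (s U p)=True s=True ((p U s) U !q)=True (p U s)=True !q=False q=True
s_3={}: (((r U p) & (s U p)) U ((p U s) U !q))=True ((r U p) & (s U p))=False (r U p)=False r=False p=False (s U p)=False s=False ((p U s) U !q)=True (p U s)=False !q=True q=False
s_4={q,r}: (((r U p) & (s U p)) U ((p U s) U !q))=False ((r U p) & (s U p))=False (r U p)=True r=True p=False (s U p)=False s=False ((p U s) U !q)=False (p U s)=False !q=False q=True
s_5={p,r}: (((r U p) & (s U p)) U ((p U s) U !q))=True ((r U p) & (s U p))=True (r U p)=True r=True p=True (s U p)=True s=False ((p U s) U !q)=True (p U s)=True !q=True q=False
s_6={p,q,r,s}: (((r U p) & (s U p)) U ((p U s) U !q))=False ((r U p) & (s U p))=True (r U p)=True r=True p=True (s U p)=True s=True ((p U s) U !q)=False (p U s)=True !q=False q=True

Answer: true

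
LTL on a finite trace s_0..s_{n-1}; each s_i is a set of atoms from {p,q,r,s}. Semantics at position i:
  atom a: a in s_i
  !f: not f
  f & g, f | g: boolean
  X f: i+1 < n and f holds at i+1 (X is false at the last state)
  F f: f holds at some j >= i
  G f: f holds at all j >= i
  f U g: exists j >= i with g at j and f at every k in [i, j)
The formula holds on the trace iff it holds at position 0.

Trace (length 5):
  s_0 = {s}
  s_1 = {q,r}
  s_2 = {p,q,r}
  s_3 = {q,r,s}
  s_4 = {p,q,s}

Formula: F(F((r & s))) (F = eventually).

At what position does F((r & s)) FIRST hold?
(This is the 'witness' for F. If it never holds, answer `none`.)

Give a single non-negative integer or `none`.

s_0={s}: F((r & s))=True (r & s)=False r=False s=True
s_1={q,r}: F((r & s))=True (r & s)=False r=True s=False
s_2={p,q,r}: F((r & s))=True (r & s)=False r=True s=False
s_3={q,r,s}: F((r & s))=True (r & s)=True r=True s=True
s_4={p,q,s}: F((r & s))=False (r & s)=False r=False s=True
F(F((r & s))) holds; first witness at position 0.

Answer: 0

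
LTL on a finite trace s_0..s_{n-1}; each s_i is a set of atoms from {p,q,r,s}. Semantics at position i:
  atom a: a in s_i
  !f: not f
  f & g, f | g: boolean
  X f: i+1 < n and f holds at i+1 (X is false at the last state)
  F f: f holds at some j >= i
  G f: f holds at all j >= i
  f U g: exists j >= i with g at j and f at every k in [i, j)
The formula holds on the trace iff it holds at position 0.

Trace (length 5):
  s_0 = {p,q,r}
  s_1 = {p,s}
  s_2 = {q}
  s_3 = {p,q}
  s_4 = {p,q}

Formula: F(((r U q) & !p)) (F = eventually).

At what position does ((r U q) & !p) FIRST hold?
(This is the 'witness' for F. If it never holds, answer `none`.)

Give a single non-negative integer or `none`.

s_0={p,q,r}: ((r U q) & !p)=False (r U q)=True r=True q=True !p=False p=True
s_1={p,s}: ((r U q) & !p)=False (r U q)=False r=False q=False !p=False p=True
s_2={q}: ((r U q) & !p)=True (r U q)=True r=False q=True !p=True p=False
s_3={p,q}: ((r U q) & !p)=False (r U q)=True r=False q=True !p=False p=True
s_4={p,q}: ((r U q) & !p)=False (r U q)=True r=False q=True !p=False p=True
F(((r U q) & !p)) holds; first witness at position 2.

Answer: 2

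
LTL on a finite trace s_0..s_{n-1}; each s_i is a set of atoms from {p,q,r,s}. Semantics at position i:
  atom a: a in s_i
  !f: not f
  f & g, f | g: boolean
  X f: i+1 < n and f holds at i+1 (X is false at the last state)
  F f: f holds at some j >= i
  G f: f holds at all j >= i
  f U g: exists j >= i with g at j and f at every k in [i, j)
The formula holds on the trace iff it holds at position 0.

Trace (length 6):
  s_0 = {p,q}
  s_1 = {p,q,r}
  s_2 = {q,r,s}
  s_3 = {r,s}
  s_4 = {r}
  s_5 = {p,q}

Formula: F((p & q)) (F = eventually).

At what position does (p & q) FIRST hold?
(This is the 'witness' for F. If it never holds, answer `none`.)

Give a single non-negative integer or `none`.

s_0={p,q}: (p & q)=True p=True q=True
s_1={p,q,r}: (p & q)=True p=True q=True
s_2={q,r,s}: (p & q)=False p=False q=True
s_3={r,s}: (p & q)=False p=False q=False
s_4={r}: (p & q)=False p=False q=False
s_5={p,q}: (p & q)=True p=True q=True
F((p & q)) holds; first witness at position 0.

Answer: 0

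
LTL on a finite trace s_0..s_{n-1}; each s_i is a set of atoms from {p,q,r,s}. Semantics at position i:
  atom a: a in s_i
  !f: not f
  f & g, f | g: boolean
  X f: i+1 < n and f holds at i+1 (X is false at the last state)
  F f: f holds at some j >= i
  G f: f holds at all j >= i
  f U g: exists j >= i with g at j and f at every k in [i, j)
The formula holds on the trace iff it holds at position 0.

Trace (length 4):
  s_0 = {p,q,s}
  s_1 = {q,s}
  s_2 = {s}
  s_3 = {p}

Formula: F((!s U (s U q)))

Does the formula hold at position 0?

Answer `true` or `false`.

s_0={p,q,s}: F((!s U (s U q)))=True (!s U (s U q))=True !s=False s=True (s U q)=True q=True
s_1={q,s}: F((!s U (s U q)))=True (!s U (s U q))=True !s=False s=True (s U q)=True q=True
s_2={s}: F((!s U (s U q)))=False (!s U (s U q))=False !s=False s=True (s U q)=False q=False
s_3={p}: F((!s U (s U q)))=False (!s U (s U q))=False !s=True s=False (s U q)=False q=False

Answer: true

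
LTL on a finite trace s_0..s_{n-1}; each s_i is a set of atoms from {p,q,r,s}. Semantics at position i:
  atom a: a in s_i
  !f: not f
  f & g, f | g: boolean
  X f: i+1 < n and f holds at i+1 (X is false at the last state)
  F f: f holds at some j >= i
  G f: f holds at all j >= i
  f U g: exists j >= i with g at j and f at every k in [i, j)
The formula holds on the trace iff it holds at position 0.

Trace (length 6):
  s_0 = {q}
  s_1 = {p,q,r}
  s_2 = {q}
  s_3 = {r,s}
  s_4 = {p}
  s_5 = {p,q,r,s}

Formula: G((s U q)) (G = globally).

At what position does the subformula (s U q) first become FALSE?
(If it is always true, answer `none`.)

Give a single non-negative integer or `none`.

Answer: 3

Derivation:
s_0={q}: (s U q)=True s=False q=True
s_1={p,q,r}: (s U q)=True s=False q=True
s_2={q}: (s U q)=True s=False q=True
s_3={r,s}: (s U q)=False s=True q=False
s_4={p}: (s U q)=False s=False q=False
s_5={p,q,r,s}: (s U q)=True s=True q=True
G((s U q)) holds globally = False
First violation at position 3.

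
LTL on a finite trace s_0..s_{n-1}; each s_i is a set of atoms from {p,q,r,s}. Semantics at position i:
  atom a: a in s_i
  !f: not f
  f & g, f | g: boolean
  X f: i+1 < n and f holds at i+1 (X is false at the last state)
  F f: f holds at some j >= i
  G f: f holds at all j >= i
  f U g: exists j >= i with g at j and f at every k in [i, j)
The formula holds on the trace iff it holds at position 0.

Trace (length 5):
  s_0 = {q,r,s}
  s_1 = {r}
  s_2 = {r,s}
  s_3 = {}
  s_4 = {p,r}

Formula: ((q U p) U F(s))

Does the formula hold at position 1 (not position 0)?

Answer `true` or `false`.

s_0={q,r,s}: ((q U p) U F(s))=True (q U p)=False q=True p=False F(s)=True s=True
s_1={r}: ((q U p) U F(s))=True (q U p)=False q=False p=False F(s)=True s=False
s_2={r,s}: ((q U p) U F(s))=True (q U p)=False q=False p=False F(s)=True s=True
s_3={}: ((q U p) U F(s))=False (q U p)=False q=False p=False F(s)=False s=False
s_4={p,r}: ((q U p) U F(s))=False (q U p)=True q=False p=True F(s)=False s=False
Evaluating at position 1: result = True

Answer: true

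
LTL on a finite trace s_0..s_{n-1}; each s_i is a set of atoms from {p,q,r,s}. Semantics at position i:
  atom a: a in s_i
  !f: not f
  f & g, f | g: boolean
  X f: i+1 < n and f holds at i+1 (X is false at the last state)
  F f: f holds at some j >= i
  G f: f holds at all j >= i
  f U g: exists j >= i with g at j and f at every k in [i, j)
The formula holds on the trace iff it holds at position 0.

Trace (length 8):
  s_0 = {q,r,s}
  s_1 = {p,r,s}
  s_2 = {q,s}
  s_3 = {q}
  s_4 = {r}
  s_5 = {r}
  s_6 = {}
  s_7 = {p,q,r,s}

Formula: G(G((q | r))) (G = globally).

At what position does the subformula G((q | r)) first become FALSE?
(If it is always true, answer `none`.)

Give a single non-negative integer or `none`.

s_0={q,r,s}: G((q | r))=False (q | r)=True q=True r=True
s_1={p,r,s}: G((q | r))=False (q | r)=True q=False r=True
s_2={q,s}: G((q | r))=False (q | r)=True q=True r=False
s_3={q}: G((q | r))=False (q | r)=True q=True r=False
s_4={r}: G((q | r))=False (q | r)=True q=False r=True
s_5={r}: G((q | r))=False (q | r)=True q=False r=True
s_6={}: G((q | r))=False (q | r)=False q=False r=False
s_7={p,q,r,s}: G((q | r))=True (q | r)=True q=True r=True
G(G((q | r))) holds globally = False
First violation at position 0.

Answer: 0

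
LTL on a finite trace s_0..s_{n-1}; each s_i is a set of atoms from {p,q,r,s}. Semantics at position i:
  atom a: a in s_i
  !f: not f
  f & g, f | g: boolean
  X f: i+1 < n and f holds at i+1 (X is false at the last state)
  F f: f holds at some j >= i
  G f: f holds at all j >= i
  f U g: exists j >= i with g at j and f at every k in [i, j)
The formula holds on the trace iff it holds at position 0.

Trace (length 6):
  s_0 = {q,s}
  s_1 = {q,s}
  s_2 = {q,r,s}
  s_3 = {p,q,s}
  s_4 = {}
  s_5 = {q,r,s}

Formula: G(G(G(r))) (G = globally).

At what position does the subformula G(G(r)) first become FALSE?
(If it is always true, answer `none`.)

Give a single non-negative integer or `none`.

s_0={q,s}: G(G(r))=False G(r)=False r=False
s_1={q,s}: G(G(r))=False G(r)=False r=False
s_2={q,r,s}: G(G(r))=False G(r)=False r=True
s_3={p,q,s}: G(G(r))=False G(r)=False r=False
s_4={}: G(G(r))=False G(r)=False r=False
s_5={q,r,s}: G(G(r))=True G(r)=True r=True
G(G(G(r))) holds globally = False
First violation at position 0.

Answer: 0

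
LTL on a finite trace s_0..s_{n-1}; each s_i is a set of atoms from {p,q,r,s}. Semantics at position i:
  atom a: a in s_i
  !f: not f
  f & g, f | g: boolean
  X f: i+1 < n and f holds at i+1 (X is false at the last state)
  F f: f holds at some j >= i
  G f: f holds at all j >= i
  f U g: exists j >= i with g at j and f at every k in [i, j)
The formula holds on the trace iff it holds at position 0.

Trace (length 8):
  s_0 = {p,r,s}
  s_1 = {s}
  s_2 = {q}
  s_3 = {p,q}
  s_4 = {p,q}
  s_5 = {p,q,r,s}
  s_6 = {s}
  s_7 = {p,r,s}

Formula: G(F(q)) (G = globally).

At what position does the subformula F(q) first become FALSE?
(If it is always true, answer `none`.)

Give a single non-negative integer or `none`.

s_0={p,r,s}: F(q)=True q=False
s_1={s}: F(q)=True q=False
s_2={q}: F(q)=True q=True
s_3={p,q}: F(q)=True q=True
s_4={p,q}: F(q)=True q=True
s_5={p,q,r,s}: F(q)=True q=True
s_6={s}: F(q)=False q=False
s_7={p,r,s}: F(q)=False q=False
G(F(q)) holds globally = False
First violation at position 6.

Answer: 6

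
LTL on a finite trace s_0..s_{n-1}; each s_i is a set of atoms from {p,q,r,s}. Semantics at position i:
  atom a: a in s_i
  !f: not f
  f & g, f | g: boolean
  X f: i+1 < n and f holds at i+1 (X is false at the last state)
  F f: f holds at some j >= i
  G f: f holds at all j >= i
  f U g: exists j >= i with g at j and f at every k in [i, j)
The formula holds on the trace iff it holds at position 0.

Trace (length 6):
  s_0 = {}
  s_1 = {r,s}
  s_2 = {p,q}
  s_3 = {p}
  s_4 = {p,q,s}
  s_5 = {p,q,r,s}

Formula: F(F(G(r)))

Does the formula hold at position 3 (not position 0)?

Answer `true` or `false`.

s_0={}: F(F(G(r)))=True F(G(r))=True G(r)=False r=False
s_1={r,s}: F(F(G(r)))=True F(G(r))=True G(r)=False r=True
s_2={p,q}: F(F(G(r)))=True F(G(r))=True G(r)=False r=False
s_3={p}: F(F(G(r)))=True F(G(r))=True G(r)=False r=False
s_4={p,q,s}: F(F(G(r)))=True F(G(r))=True G(r)=False r=False
s_5={p,q,r,s}: F(F(G(r)))=True F(G(r))=True G(r)=True r=True
Evaluating at position 3: result = True

Answer: true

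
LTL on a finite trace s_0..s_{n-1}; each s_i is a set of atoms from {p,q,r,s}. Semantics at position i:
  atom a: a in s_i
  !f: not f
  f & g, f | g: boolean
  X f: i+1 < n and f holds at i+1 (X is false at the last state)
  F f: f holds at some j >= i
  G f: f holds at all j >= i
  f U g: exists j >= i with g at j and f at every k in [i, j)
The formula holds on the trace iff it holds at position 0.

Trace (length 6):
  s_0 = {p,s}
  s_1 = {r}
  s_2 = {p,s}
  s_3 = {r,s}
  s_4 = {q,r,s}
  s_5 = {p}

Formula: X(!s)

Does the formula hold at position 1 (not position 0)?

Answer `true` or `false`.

Answer: false

Derivation:
s_0={p,s}: X(!s)=True !s=False s=True
s_1={r}: X(!s)=False !s=True s=False
s_2={p,s}: X(!s)=False !s=False s=True
s_3={r,s}: X(!s)=False !s=False s=True
s_4={q,r,s}: X(!s)=True !s=False s=True
s_5={p}: X(!s)=False !s=True s=False
Evaluating at position 1: result = False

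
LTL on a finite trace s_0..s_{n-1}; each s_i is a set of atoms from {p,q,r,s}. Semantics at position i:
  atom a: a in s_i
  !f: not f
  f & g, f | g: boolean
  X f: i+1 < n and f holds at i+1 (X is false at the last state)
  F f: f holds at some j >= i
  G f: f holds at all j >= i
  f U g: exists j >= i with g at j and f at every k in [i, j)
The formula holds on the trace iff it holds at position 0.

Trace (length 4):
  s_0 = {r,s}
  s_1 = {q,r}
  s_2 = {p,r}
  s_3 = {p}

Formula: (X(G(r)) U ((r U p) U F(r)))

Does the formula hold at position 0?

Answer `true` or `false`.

s_0={r,s}: (X(G(r)) U ((r U p) U F(r)))=True X(G(r))=False G(r)=False r=True ((r U p) U F(r))=True (r U p)=True p=False F(r)=True
s_1={q,r}: (X(G(r)) U ((r U p) U F(r)))=True X(G(r))=False G(r)=False r=True ((r U p) U F(r))=True (r U p)=True p=False F(r)=True
s_2={p,r}: (X(G(r)) U ((r U p) U F(r)))=True X(G(r))=False G(r)=False r=True ((r U p) U F(r))=True (r U p)=True p=True F(r)=True
s_3={p}: (X(G(r)) U ((r U p) U F(r)))=False X(G(r))=False G(r)=False r=False ((r U p) U F(r))=False (r U p)=True p=True F(r)=False

Answer: true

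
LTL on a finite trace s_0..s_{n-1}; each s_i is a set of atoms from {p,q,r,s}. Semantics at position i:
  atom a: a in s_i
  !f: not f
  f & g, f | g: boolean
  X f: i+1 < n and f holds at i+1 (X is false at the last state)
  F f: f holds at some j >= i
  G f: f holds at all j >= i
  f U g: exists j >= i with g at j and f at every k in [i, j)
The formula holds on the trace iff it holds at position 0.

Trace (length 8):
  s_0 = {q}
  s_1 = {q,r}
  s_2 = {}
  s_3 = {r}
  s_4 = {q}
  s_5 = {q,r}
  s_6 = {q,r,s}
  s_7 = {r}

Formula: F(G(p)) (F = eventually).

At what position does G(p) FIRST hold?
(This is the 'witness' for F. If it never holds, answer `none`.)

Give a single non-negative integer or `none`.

Answer: none

Derivation:
s_0={q}: G(p)=False p=False
s_1={q,r}: G(p)=False p=False
s_2={}: G(p)=False p=False
s_3={r}: G(p)=False p=False
s_4={q}: G(p)=False p=False
s_5={q,r}: G(p)=False p=False
s_6={q,r,s}: G(p)=False p=False
s_7={r}: G(p)=False p=False
F(G(p)) does not hold (no witness exists).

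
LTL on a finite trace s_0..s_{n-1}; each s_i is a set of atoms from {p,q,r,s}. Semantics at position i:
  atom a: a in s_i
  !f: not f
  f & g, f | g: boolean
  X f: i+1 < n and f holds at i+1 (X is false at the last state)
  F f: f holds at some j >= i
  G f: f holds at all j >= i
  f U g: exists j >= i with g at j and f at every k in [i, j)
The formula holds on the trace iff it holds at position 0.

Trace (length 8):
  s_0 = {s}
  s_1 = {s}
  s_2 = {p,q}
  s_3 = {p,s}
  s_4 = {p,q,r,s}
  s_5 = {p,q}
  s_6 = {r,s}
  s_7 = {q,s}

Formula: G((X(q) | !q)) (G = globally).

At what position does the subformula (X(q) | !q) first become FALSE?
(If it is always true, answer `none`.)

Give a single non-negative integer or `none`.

Answer: 2

Derivation:
s_0={s}: (X(q) | !q)=True X(q)=False q=False !q=True
s_1={s}: (X(q) | !q)=True X(q)=True q=False !q=True
s_2={p,q}: (X(q) | !q)=False X(q)=False q=True !q=False
s_3={p,s}: (X(q) | !q)=True X(q)=True q=False !q=True
s_4={p,q,r,s}: (X(q) | !q)=True X(q)=True q=True !q=False
s_5={p,q}: (X(q) | !q)=False X(q)=False q=True !q=False
s_6={r,s}: (X(q) | !q)=True X(q)=True q=False !q=True
s_7={q,s}: (X(q) | !q)=False X(q)=False q=True !q=False
G((X(q) | !q)) holds globally = False
First violation at position 2.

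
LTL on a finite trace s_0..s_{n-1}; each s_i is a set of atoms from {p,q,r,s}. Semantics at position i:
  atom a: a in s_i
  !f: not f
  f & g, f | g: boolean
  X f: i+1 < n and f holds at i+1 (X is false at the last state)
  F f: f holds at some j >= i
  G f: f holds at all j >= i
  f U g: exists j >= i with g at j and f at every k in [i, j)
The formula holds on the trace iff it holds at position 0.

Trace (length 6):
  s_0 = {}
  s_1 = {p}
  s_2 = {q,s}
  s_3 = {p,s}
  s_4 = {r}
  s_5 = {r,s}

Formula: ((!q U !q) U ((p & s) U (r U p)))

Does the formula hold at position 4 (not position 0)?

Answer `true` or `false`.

Answer: false

Derivation:
s_0={}: ((!q U !q) U ((p & s) U (r U p)))=True (!q U !q)=True !q=True q=False ((p & s) U (r U p))=False (p & s)=False p=False s=False (r U p)=False r=False
s_1={p}: ((!q U !q) U ((p & s) U (r U p)))=True (!q U !q)=True !q=True q=False ((p & s) U (r U p))=True (p & s)=False p=True s=False (r U p)=True r=False
s_2={q,s}: ((!q U !q) U ((p & s) U (r U p)))=False (!q U !q)=False !q=False q=True ((p & s) U (r U p))=False (p & s)=False p=False s=True (r U p)=False r=False
s_3={p,s}: ((!q U !q) U ((p & s) U (r U p)))=True (!q U !q)=True !q=True q=False ((p & s) U (r U p))=True (p & s)=True p=True s=True (r U p)=True r=False
s_4={r}: ((!q U !q) U ((p & s) U (r U p)))=False (!q U !q)=True !q=True q=False ((p & s) U (r U p))=False (p & s)=False p=False s=False (r U p)=False r=True
s_5={r,s}: ((!q U !q) U ((p & s) U (r U p)))=False (!q U !q)=True !q=True q=False ((p & s) U (r U p))=False (p & s)=False p=False s=True (r U p)=False r=True
Evaluating at position 4: result = False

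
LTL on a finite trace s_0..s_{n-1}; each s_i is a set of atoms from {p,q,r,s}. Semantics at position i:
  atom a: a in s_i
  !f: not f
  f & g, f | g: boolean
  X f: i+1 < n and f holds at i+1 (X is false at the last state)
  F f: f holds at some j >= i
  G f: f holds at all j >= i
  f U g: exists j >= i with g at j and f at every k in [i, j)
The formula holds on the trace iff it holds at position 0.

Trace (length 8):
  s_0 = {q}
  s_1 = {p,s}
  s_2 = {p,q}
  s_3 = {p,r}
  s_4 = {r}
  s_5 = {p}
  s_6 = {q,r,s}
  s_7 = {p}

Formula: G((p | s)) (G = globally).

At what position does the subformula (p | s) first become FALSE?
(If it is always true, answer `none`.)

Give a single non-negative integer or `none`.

s_0={q}: (p | s)=False p=False s=False
s_1={p,s}: (p | s)=True p=True s=True
s_2={p,q}: (p | s)=True p=True s=False
s_3={p,r}: (p | s)=True p=True s=False
s_4={r}: (p | s)=False p=False s=False
s_5={p}: (p | s)=True p=True s=False
s_6={q,r,s}: (p | s)=True p=False s=True
s_7={p}: (p | s)=True p=True s=False
G((p | s)) holds globally = False
First violation at position 0.

Answer: 0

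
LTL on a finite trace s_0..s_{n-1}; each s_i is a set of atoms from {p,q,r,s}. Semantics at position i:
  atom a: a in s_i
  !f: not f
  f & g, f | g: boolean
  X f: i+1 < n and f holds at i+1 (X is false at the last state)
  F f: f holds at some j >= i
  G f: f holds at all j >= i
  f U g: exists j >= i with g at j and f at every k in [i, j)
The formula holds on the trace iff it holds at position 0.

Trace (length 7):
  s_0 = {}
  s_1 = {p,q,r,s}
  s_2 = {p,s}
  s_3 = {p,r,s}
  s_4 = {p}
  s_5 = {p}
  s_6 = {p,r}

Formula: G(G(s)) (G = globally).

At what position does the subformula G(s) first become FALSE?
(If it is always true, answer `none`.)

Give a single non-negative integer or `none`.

s_0={}: G(s)=False s=False
s_1={p,q,r,s}: G(s)=False s=True
s_2={p,s}: G(s)=False s=True
s_3={p,r,s}: G(s)=False s=True
s_4={p}: G(s)=False s=False
s_5={p}: G(s)=False s=False
s_6={p,r}: G(s)=False s=False
G(G(s)) holds globally = False
First violation at position 0.

Answer: 0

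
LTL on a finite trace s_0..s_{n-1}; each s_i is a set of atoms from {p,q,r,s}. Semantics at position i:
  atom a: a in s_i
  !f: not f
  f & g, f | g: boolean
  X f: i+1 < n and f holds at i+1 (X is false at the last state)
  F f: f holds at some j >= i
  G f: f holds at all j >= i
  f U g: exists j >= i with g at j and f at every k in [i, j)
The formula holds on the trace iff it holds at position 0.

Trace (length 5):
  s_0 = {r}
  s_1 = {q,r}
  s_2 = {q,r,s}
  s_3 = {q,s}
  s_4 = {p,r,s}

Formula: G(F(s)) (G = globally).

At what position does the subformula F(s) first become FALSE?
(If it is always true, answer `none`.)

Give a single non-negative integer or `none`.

Answer: none

Derivation:
s_0={r}: F(s)=True s=False
s_1={q,r}: F(s)=True s=False
s_2={q,r,s}: F(s)=True s=True
s_3={q,s}: F(s)=True s=True
s_4={p,r,s}: F(s)=True s=True
G(F(s)) holds globally = True
No violation — formula holds at every position.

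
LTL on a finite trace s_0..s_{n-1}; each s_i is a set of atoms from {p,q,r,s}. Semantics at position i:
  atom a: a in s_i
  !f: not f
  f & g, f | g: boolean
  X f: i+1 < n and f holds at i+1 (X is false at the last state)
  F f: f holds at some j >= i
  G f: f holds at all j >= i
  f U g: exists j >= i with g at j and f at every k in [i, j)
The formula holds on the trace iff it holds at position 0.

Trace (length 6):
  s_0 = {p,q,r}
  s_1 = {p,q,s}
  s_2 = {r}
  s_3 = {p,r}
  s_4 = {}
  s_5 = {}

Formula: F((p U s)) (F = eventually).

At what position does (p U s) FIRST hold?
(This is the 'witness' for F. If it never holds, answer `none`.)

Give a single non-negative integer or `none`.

s_0={p,q,r}: (p U s)=True p=True s=False
s_1={p,q,s}: (p U s)=True p=True s=True
s_2={r}: (p U s)=False p=False s=False
s_3={p,r}: (p U s)=False p=True s=False
s_4={}: (p U s)=False p=False s=False
s_5={}: (p U s)=False p=False s=False
F((p U s)) holds; first witness at position 0.

Answer: 0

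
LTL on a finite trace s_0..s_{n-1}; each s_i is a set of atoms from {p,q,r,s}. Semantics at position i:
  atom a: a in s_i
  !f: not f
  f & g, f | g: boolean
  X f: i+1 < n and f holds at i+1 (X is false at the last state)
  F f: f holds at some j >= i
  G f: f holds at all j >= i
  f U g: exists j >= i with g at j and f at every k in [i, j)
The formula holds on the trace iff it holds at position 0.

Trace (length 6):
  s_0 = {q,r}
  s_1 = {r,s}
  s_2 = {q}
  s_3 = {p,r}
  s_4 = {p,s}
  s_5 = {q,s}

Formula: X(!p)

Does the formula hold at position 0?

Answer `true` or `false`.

Answer: true

Derivation:
s_0={q,r}: X(!p)=True !p=True p=False
s_1={r,s}: X(!p)=True !p=True p=False
s_2={q}: X(!p)=False !p=True p=False
s_3={p,r}: X(!p)=False !p=False p=True
s_4={p,s}: X(!p)=True !p=False p=True
s_5={q,s}: X(!p)=False !p=True p=False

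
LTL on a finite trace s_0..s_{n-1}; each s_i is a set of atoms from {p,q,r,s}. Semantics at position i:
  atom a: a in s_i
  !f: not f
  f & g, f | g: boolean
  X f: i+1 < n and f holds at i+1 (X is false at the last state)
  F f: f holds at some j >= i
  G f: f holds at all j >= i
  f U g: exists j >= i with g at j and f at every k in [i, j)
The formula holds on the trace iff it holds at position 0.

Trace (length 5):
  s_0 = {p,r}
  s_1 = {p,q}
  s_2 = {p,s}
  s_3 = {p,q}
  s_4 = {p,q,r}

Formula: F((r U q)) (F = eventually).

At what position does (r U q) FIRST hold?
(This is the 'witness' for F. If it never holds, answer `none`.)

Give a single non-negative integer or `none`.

Answer: 0

Derivation:
s_0={p,r}: (r U q)=True r=True q=False
s_1={p,q}: (r U q)=True r=False q=True
s_2={p,s}: (r U q)=False r=False q=False
s_3={p,q}: (r U q)=True r=False q=True
s_4={p,q,r}: (r U q)=True r=True q=True
F((r U q)) holds; first witness at position 0.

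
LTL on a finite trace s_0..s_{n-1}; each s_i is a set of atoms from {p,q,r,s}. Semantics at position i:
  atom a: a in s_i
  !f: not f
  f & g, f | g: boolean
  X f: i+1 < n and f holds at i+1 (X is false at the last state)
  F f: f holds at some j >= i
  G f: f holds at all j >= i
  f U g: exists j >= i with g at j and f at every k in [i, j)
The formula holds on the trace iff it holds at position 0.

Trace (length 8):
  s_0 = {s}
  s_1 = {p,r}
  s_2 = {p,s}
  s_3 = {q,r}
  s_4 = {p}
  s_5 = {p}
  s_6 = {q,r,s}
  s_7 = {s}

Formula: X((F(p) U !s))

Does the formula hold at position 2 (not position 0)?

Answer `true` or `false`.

s_0={s}: X((F(p) U !s))=True (F(p) U !s)=True F(p)=True p=False !s=False s=True
s_1={p,r}: X((F(p) U !s))=True (F(p) U !s)=True F(p)=True p=True !s=True s=False
s_2={p,s}: X((F(p) U !s))=True (F(p) U !s)=True F(p)=True p=True !s=False s=True
s_3={q,r}: X((F(p) U !s))=True (F(p) U !s)=True F(p)=True p=False !s=True s=False
s_4={p}: X((F(p) U !s))=True (F(p) U !s)=True F(p)=True p=True !s=True s=False
s_5={p}: X((F(p) U !s))=False (F(p) U !s)=True F(p)=True p=True !s=True s=False
s_6={q,r,s}: X((F(p) U !s))=False (F(p) U !s)=False F(p)=False p=False !s=False s=True
s_7={s}: X((F(p) U !s))=False (F(p) U !s)=False F(p)=False p=False !s=False s=True
Evaluating at position 2: result = True

Answer: true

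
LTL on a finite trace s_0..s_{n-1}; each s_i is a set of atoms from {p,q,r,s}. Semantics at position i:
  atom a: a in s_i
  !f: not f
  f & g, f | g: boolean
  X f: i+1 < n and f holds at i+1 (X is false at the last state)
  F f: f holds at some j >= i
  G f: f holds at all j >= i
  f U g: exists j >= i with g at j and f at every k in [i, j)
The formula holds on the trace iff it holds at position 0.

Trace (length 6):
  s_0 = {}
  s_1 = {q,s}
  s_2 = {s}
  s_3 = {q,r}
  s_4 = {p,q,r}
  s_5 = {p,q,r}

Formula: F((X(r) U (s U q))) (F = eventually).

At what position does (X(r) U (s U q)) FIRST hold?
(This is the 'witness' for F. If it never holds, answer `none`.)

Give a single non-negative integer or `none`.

Answer: 1

Derivation:
s_0={}: (X(r) U (s U q))=False X(r)=False r=False (s U q)=False s=False q=False
s_1={q,s}: (X(r) U (s U q))=True X(r)=False r=False (s U q)=True s=True q=True
s_2={s}: (X(r) U (s U q))=True X(r)=True r=False (s U q)=True s=True q=False
s_3={q,r}: (X(r) U (s U q))=True X(r)=True r=True (s U q)=True s=False q=True
s_4={p,q,r}: (X(r) U (s U q))=True X(r)=True r=True (s U q)=True s=False q=True
s_5={p,q,r}: (X(r) U (s U q))=True X(r)=False r=True (s U q)=True s=False q=True
F((X(r) U (s U q))) holds; first witness at position 1.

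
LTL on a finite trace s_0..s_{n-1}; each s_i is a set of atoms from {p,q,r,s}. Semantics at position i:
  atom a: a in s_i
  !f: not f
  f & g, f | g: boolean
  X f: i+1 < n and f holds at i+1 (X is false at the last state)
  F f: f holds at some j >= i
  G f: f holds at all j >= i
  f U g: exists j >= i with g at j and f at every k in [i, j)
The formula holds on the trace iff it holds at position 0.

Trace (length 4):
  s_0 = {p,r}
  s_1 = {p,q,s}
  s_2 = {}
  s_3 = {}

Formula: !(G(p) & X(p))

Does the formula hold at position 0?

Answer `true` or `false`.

s_0={p,r}: !(G(p) & X(p))=True (G(p) & X(p))=False G(p)=False p=True X(p)=True
s_1={p,q,s}: !(G(p) & X(p))=True (G(p) & X(p))=False G(p)=False p=True X(p)=False
s_2={}: !(G(p) & X(p))=True (G(p) & X(p))=False G(p)=False p=False X(p)=False
s_3={}: !(G(p) & X(p))=True (G(p) & X(p))=False G(p)=False p=False X(p)=False

Answer: true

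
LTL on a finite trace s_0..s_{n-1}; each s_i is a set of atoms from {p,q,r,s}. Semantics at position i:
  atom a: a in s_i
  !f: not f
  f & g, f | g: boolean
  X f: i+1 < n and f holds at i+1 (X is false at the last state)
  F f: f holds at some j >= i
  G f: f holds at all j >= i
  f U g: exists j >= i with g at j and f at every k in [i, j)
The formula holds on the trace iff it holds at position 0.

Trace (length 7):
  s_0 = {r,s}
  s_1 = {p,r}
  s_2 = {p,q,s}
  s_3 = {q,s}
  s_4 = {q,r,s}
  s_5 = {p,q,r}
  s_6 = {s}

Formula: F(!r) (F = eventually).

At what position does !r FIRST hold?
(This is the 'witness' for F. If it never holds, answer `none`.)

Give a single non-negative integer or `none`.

s_0={r,s}: !r=False r=True
s_1={p,r}: !r=False r=True
s_2={p,q,s}: !r=True r=False
s_3={q,s}: !r=True r=False
s_4={q,r,s}: !r=False r=True
s_5={p,q,r}: !r=False r=True
s_6={s}: !r=True r=False
F(!r) holds; first witness at position 2.

Answer: 2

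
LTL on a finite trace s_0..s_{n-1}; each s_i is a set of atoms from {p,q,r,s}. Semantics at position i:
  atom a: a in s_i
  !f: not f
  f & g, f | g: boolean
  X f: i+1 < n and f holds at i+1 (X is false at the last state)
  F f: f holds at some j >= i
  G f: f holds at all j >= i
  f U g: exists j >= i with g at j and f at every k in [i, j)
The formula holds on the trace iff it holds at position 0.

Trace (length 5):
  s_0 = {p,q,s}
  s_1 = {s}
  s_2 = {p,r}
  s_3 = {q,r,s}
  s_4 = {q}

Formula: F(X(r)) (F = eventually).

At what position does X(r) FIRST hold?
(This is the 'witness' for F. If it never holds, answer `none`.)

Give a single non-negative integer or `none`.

Answer: 1

Derivation:
s_0={p,q,s}: X(r)=False r=False
s_1={s}: X(r)=True r=False
s_2={p,r}: X(r)=True r=True
s_3={q,r,s}: X(r)=False r=True
s_4={q}: X(r)=False r=False
F(X(r)) holds; first witness at position 1.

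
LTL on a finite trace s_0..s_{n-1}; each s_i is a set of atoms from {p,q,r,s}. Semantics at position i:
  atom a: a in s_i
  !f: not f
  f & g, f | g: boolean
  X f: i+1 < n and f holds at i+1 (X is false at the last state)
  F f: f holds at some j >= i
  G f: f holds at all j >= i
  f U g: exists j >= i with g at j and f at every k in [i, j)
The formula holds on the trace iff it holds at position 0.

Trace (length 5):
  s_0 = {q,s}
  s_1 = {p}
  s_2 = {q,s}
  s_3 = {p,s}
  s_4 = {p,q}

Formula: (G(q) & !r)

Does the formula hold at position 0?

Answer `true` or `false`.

Answer: false

Derivation:
s_0={q,s}: (G(q) & !r)=False G(q)=False q=True !r=True r=False
s_1={p}: (G(q) & !r)=False G(q)=False q=False !r=True r=False
s_2={q,s}: (G(q) & !r)=False G(q)=False q=True !r=True r=False
s_3={p,s}: (G(q) & !r)=False G(q)=False q=False !r=True r=False
s_4={p,q}: (G(q) & !r)=True G(q)=True q=True !r=True r=False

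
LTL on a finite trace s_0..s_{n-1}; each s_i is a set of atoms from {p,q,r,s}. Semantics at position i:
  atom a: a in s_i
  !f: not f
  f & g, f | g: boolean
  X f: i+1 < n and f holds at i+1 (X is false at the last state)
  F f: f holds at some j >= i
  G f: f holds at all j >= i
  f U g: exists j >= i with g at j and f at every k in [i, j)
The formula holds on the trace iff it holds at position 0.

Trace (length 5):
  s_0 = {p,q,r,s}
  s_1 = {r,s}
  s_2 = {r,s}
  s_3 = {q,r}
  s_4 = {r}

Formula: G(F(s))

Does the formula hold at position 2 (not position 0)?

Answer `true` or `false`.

Answer: false

Derivation:
s_0={p,q,r,s}: G(F(s))=False F(s)=True s=True
s_1={r,s}: G(F(s))=False F(s)=True s=True
s_2={r,s}: G(F(s))=False F(s)=True s=True
s_3={q,r}: G(F(s))=False F(s)=False s=False
s_4={r}: G(F(s))=False F(s)=False s=False
Evaluating at position 2: result = False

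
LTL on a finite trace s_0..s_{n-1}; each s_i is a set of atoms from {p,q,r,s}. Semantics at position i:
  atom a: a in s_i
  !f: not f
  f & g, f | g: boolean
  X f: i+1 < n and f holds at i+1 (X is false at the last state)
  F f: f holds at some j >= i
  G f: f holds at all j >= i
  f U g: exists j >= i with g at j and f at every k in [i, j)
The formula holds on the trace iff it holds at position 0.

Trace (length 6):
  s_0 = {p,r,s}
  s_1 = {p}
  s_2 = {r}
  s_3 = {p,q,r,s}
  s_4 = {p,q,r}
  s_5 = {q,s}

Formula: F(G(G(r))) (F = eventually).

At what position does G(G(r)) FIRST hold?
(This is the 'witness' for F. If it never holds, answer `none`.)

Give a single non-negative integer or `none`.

Answer: none

Derivation:
s_0={p,r,s}: G(G(r))=False G(r)=False r=True
s_1={p}: G(G(r))=False G(r)=False r=False
s_2={r}: G(G(r))=False G(r)=False r=True
s_3={p,q,r,s}: G(G(r))=False G(r)=False r=True
s_4={p,q,r}: G(G(r))=False G(r)=False r=True
s_5={q,s}: G(G(r))=False G(r)=False r=False
F(G(G(r))) does not hold (no witness exists).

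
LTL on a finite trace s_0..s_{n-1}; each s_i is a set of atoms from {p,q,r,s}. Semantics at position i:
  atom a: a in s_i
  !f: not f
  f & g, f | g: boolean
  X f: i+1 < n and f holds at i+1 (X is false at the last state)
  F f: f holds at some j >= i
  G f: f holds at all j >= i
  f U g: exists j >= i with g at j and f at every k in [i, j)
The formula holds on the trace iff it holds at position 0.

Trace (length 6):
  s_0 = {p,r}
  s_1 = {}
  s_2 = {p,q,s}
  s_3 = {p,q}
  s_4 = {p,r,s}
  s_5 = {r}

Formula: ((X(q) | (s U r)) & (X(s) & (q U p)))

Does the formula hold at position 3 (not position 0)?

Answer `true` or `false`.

s_0={p,r}: ((X(q) | (s U r)) & (X(s) & (q U p)))=False (X(q) | (s U r))=True X(q)=False q=False (s U r)=True s=False r=True (X(s) & (q U p))=False X(s)=False (q U p)=True p=True
s_1={}: ((X(q) | (s U r)) & (X(s) & (q U p)))=False (X(q) | (s U r))=True X(q)=True q=False (s U r)=False s=False r=False (X(s) & (q U p))=False X(s)=True (q U p)=False p=False
s_2={p,q,s}: ((X(q) | (s U r)) & (X(s) & (q U p)))=False (X(q) | (s U r))=True X(q)=True q=True (s U r)=False s=True r=False (X(s) & (q U p))=False X(s)=False (q U p)=True p=True
s_3={p,q}: ((X(q) | (s U r)) & (X(s) & (q U p)))=False (X(q) | (s U r))=False X(q)=False q=True (s U r)=False s=False r=False (X(s) & (q U p))=True X(s)=True (q U p)=True p=True
s_4={p,r,s}: ((X(q) | (s U r)) & (X(s) & (q U p)))=False (X(q) | (s U r))=True X(q)=False q=False (s U r)=True s=True r=True (X(s) & (q U p))=False X(s)=False (q U p)=True p=True
s_5={r}: ((X(q) | (s U r)) & (X(s) & (q U p)))=False (X(q) | (s U r))=True X(q)=False q=False (s U r)=True s=False r=True (X(s) & (q U p))=False X(s)=False (q U p)=False p=False
Evaluating at position 3: result = False

Answer: false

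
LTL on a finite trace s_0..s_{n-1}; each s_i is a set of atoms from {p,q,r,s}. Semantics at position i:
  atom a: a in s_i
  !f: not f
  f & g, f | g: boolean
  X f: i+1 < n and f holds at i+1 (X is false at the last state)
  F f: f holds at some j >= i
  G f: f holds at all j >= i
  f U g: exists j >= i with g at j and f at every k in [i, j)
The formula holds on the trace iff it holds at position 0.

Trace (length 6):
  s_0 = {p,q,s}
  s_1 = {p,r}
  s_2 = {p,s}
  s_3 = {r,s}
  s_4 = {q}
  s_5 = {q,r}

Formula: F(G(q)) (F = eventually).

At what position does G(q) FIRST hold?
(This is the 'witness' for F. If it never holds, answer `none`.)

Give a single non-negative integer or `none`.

s_0={p,q,s}: G(q)=False q=True
s_1={p,r}: G(q)=False q=False
s_2={p,s}: G(q)=False q=False
s_3={r,s}: G(q)=False q=False
s_4={q}: G(q)=True q=True
s_5={q,r}: G(q)=True q=True
F(G(q)) holds; first witness at position 4.

Answer: 4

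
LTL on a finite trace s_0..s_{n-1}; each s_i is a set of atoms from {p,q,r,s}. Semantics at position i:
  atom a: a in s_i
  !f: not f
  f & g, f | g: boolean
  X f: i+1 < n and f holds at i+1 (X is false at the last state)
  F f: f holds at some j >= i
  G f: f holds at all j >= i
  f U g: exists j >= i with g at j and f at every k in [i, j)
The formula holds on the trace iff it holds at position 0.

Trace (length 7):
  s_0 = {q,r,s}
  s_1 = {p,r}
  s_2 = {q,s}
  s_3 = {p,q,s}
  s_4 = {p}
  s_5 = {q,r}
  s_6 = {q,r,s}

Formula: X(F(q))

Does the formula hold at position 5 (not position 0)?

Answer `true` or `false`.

s_0={q,r,s}: X(F(q))=True F(q)=True q=True
s_1={p,r}: X(F(q))=True F(q)=True q=False
s_2={q,s}: X(F(q))=True F(q)=True q=True
s_3={p,q,s}: X(F(q))=True F(q)=True q=True
s_4={p}: X(F(q))=True F(q)=True q=False
s_5={q,r}: X(F(q))=True F(q)=True q=True
s_6={q,r,s}: X(F(q))=False F(q)=True q=True
Evaluating at position 5: result = True

Answer: true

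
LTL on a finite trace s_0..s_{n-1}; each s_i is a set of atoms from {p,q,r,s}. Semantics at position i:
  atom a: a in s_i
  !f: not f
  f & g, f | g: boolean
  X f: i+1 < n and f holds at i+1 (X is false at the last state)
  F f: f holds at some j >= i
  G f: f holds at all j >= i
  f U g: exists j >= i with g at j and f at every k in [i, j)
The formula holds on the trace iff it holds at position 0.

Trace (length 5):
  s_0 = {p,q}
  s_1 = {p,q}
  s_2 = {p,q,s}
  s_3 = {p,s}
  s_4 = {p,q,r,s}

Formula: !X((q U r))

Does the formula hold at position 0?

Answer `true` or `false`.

Answer: true

Derivation:
s_0={p,q}: !X((q U r))=True X((q U r))=False (q U r)=False q=True r=False
s_1={p,q}: !X((q U r))=True X((q U r))=False (q U r)=False q=True r=False
s_2={p,q,s}: !X((q U r))=True X((q U r))=False (q U r)=False q=True r=False
s_3={p,s}: !X((q U r))=False X((q U r))=True (q U r)=False q=False r=False
s_4={p,q,r,s}: !X((q U r))=True X((q U r))=False (q U r)=True q=True r=True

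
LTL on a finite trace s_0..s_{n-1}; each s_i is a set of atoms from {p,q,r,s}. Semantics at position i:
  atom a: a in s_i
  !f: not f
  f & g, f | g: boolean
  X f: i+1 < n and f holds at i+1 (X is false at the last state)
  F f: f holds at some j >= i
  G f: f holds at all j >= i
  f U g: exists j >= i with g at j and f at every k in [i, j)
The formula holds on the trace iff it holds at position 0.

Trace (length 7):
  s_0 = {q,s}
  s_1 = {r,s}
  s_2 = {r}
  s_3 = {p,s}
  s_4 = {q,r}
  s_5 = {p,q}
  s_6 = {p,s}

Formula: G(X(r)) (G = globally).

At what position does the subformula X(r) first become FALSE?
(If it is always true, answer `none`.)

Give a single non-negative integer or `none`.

Answer: 2

Derivation:
s_0={q,s}: X(r)=True r=False
s_1={r,s}: X(r)=True r=True
s_2={r}: X(r)=False r=True
s_3={p,s}: X(r)=True r=False
s_4={q,r}: X(r)=False r=True
s_5={p,q}: X(r)=False r=False
s_6={p,s}: X(r)=False r=False
G(X(r)) holds globally = False
First violation at position 2.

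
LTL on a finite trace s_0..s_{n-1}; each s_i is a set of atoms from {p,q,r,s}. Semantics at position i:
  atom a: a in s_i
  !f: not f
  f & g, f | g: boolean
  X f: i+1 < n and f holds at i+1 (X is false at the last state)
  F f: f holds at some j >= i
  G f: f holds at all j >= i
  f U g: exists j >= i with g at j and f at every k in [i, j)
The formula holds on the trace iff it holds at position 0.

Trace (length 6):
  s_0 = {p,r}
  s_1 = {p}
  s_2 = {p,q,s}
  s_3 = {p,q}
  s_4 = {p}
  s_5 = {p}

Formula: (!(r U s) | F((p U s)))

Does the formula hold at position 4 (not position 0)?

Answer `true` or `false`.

s_0={p,r}: (!(r U s) | F((p U s)))=True !(r U s)=True (r U s)=False r=True s=False F((p U s))=True (p U s)=True p=True
s_1={p}: (!(r U s) | F((p U s)))=True !(r U s)=True (r U s)=False r=False s=False F((p U s))=True (p U s)=True p=True
s_2={p,q,s}: (!(r U s) | F((p U s)))=True !(r U s)=False (r U s)=True r=False s=True F((p U s))=True (p U s)=True p=True
s_3={p,q}: (!(r U s) | F((p U s)))=True !(r U s)=True (r U s)=False r=False s=False F((p U s))=False (p U s)=False p=True
s_4={p}: (!(r U s) | F((p U s)))=True !(r U s)=True (r U s)=False r=False s=False F((p U s))=False (p U s)=False p=True
s_5={p}: (!(r U s) | F((p U s)))=True !(r U s)=True (r U s)=False r=False s=False F((p U s))=False (p U s)=False p=True
Evaluating at position 4: result = True

Answer: true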